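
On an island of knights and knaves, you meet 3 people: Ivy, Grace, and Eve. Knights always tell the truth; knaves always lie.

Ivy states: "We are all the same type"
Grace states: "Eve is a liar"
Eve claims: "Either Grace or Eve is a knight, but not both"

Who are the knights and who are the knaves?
Ivy is a knave.
Grace is a knave.
Eve is a knight.

Verification:
- Ivy (knave) says "We are all the same type" - this is FALSE (a lie) because Eve is a knight and Ivy and Grace are knaves.
- Grace (knave) says "Eve is a liar" - this is FALSE (a lie) because Eve is a knight.
- Eve (knight) says "Either Grace or Eve is a knight, but not both" - this is TRUE because Grace is a knave and Eve is a knight.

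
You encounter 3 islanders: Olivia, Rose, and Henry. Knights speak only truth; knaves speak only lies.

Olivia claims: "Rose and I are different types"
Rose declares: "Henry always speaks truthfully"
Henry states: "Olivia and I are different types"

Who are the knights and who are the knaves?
Olivia is a knave.
Rose is a knave.
Henry is a knave.

Verification:
- Olivia (knave) says "Rose and I are different types" - this is FALSE (a lie) because Olivia is a knave and Rose is a knave.
- Rose (knave) says "Henry always speaks truthfully" - this is FALSE (a lie) because Henry is a knave.
- Henry (knave) says "Olivia and I are different types" - this is FALSE (a lie) because Henry is a knave and Olivia is a knave.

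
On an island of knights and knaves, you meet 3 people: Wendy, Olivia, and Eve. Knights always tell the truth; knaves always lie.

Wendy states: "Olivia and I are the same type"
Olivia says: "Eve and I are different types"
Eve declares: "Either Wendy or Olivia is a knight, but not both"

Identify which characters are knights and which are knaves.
Wendy is a knight.
Olivia is a knight.
Eve is a knave.

Verification:
- Wendy (knight) says "Olivia and I are the same type" - this is TRUE because Wendy is a knight and Olivia is a knight.
- Olivia (knight) says "Eve and I are different types" - this is TRUE because Olivia is a knight and Eve is a knave.
- Eve (knave) says "Either Wendy or Olivia is a knight, but not both" - this is FALSE (a lie) because Wendy is a knight and Olivia is a knight.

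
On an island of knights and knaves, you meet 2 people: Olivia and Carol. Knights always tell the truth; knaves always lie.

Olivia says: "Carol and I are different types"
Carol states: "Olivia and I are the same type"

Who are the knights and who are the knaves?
Olivia is a knight.
Carol is a knave.

Verification:
- Olivia (knight) says "Carol and I are different types" - this is TRUE because Olivia is a knight and Carol is a knave.
- Carol (knave) says "Olivia and I are the same type" - this is FALSE (a lie) because Carol is a knave and Olivia is a knight.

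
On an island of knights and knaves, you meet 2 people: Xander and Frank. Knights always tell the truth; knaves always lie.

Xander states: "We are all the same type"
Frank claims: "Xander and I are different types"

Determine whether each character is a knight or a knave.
Xander is a knave.
Frank is a knight.

Verification:
- Xander (knave) says "We are all the same type" - this is FALSE (a lie) because Frank is a knight and Xander is a knave.
- Frank (knight) says "Xander and I are different types" - this is TRUE because Frank is a knight and Xander is a knave.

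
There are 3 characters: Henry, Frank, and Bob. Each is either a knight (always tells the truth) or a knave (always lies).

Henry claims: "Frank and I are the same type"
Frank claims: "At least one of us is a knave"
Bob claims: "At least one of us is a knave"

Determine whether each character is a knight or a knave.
Henry is a knave.
Frank is a knight.
Bob is a knight.

Verification:
- Henry (knave) says "Frank and I are the same type" - this is FALSE (a lie) because Henry is a knave and Frank is a knight.
- Frank (knight) says "At least one of us is a knave" - this is TRUE because Henry is a knave.
- Bob (knight) says "At least one of us is a knave" - this is TRUE because Henry is a knave.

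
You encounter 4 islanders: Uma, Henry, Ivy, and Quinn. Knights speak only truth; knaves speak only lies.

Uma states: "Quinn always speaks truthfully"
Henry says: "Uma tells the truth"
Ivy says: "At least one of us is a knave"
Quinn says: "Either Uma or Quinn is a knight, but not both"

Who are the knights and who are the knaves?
Uma is a knave.
Henry is a knave.
Ivy is a knight.
Quinn is a knave.

Verification:
- Uma (knave) says "Quinn always speaks truthfully" - this is FALSE (a lie) because Quinn is a knave.
- Henry (knave) says "Uma tells the truth" - this is FALSE (a lie) because Uma is a knave.
- Ivy (knight) says "At least one of us is a knave" - this is TRUE because Uma, Henry, and Quinn are knaves.
- Quinn (knave) says "Either Uma or Quinn is a knight, but not both" - this is FALSE (a lie) because Uma is a knave and Quinn is a knave.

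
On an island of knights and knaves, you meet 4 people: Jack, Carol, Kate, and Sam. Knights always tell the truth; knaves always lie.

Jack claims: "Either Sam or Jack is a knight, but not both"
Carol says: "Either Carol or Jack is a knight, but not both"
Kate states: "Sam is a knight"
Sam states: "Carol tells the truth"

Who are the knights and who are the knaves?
Jack is a knave.
Carol is a knave.
Kate is a knave.
Sam is a knave.

Verification:
- Jack (knave) says "Either Sam or Jack is a knight, but not both" - this is FALSE (a lie) because Sam is a knave and Jack is a knave.
- Carol (knave) says "Either Carol or Jack is a knight, but not both" - this is FALSE (a lie) because Carol is a knave and Jack is a knave.
- Kate (knave) says "Sam is a knight" - this is FALSE (a lie) because Sam is a knave.
- Sam (knave) says "Carol tells the truth" - this is FALSE (a lie) because Carol is a knave.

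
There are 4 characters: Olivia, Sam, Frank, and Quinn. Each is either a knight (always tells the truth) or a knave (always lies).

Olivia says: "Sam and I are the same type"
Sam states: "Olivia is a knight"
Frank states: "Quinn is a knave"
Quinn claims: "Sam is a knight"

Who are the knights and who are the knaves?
Olivia is a knight.
Sam is a knight.
Frank is a knave.
Quinn is a knight.

Verification:
- Olivia (knight) says "Sam and I are the same type" - this is TRUE because Olivia is a knight and Sam is a knight.
- Sam (knight) says "Olivia is a knight" - this is TRUE because Olivia is a knight.
- Frank (knave) says "Quinn is a knave" - this is FALSE (a lie) because Quinn is a knight.
- Quinn (knight) says "Sam is a knight" - this is TRUE because Sam is a knight.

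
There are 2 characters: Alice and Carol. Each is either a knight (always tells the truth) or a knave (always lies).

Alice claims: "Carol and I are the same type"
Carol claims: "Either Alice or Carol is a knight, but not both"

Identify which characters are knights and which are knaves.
Alice is a knave.
Carol is a knight.

Verification:
- Alice (knave) says "Carol and I are the same type" - this is FALSE (a lie) because Alice is a knave and Carol is a knight.
- Carol (knight) says "Either Alice or Carol is a knight, but not both" - this is TRUE because Alice is a knave and Carol is a knight.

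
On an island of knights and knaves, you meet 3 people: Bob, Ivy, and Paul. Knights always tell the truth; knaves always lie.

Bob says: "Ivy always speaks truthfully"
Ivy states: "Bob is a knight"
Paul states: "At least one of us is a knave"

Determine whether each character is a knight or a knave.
Bob is a knave.
Ivy is a knave.
Paul is a knight.

Verification:
- Bob (knave) says "Ivy always speaks truthfully" - this is FALSE (a lie) because Ivy is a knave.
- Ivy (knave) says "Bob is a knight" - this is FALSE (a lie) because Bob is a knave.
- Paul (knight) says "At least one of us is a knave" - this is TRUE because Bob and Ivy are knaves.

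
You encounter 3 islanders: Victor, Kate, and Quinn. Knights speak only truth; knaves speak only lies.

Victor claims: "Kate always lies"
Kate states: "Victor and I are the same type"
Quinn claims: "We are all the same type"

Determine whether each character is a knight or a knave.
Victor is a knight.
Kate is a knave.
Quinn is a knave.

Verification:
- Victor (knight) says "Kate always lies" - this is TRUE because Kate is a knave.
- Kate (knave) says "Victor and I are the same type" - this is FALSE (a lie) because Kate is a knave and Victor is a knight.
- Quinn (knave) says "We are all the same type" - this is FALSE (a lie) because Victor is a knight and Kate and Quinn are knaves.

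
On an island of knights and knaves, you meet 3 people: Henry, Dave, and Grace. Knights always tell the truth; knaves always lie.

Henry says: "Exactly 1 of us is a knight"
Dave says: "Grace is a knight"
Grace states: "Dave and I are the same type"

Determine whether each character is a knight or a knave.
Henry is a knave.
Dave is a knight.
Grace is a knight.

Verification:
- Henry (knave) says "Exactly 1 of us is a knight" - this is FALSE (a lie) because there are 2 knights.
- Dave (knight) says "Grace is a knight" - this is TRUE because Grace is a knight.
- Grace (knight) says "Dave and I are the same type" - this is TRUE because Grace is a knight and Dave is a knight.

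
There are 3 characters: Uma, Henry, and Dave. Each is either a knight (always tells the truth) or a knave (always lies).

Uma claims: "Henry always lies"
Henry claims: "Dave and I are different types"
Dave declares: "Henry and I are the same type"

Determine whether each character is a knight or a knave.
Uma is a knave.
Henry is a knight.
Dave is a knave.

Verification:
- Uma (knave) says "Henry always lies" - this is FALSE (a lie) because Henry is a knight.
- Henry (knight) says "Dave and I are different types" - this is TRUE because Henry is a knight and Dave is a knave.
- Dave (knave) says "Henry and I are the same type" - this is FALSE (a lie) because Dave is a knave and Henry is a knight.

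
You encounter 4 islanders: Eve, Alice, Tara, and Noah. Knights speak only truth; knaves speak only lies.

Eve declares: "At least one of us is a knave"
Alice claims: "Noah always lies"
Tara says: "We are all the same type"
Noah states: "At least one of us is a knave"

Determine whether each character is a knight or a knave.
Eve is a knight.
Alice is a knave.
Tara is a knave.
Noah is a knight.

Verification:
- Eve (knight) says "At least one of us is a knave" - this is TRUE because Alice and Tara are knaves.
- Alice (knave) says "Noah always lies" - this is FALSE (a lie) because Noah is a knight.
- Tara (knave) says "We are all the same type" - this is FALSE (a lie) because Eve and Noah are knights and Alice and Tara are knaves.
- Noah (knight) says "At least one of us is a knave" - this is TRUE because Alice and Tara are knaves.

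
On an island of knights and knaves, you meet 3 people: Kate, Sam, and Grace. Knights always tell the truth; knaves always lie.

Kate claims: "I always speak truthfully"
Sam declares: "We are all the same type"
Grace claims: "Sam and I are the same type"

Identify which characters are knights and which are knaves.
Kate is a knight.
Sam is a knight.
Grace is a knight.

Verification:
- Kate (knight) says "I always speak truthfully" - this is TRUE because Kate is a knight.
- Sam (knight) says "We are all the same type" - this is TRUE because Kate, Sam, and Grace are knights.
- Grace (knight) says "Sam and I are the same type" - this is TRUE because Grace is a knight and Sam is a knight.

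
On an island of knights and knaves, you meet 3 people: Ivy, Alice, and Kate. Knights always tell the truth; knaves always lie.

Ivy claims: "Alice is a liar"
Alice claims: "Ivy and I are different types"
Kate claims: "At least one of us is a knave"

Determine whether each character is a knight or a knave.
Ivy is a knave.
Alice is a knight.
Kate is a knight.

Verification:
- Ivy (knave) says "Alice is a liar" - this is FALSE (a lie) because Alice is a knight.
- Alice (knight) says "Ivy and I are different types" - this is TRUE because Alice is a knight and Ivy is a knave.
- Kate (knight) says "At least one of us is a knave" - this is TRUE because Ivy is a knave.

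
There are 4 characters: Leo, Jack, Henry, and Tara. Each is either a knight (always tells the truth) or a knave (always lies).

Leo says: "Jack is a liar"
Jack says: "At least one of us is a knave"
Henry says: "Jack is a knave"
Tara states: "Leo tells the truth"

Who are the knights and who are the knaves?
Leo is a knave.
Jack is a knight.
Henry is a knave.
Tara is a knave.

Verification:
- Leo (knave) says "Jack is a liar" - this is FALSE (a lie) because Jack is a knight.
- Jack (knight) says "At least one of us is a knave" - this is TRUE because Leo, Henry, and Tara are knaves.
- Henry (knave) says "Jack is a knave" - this is FALSE (a lie) because Jack is a knight.
- Tara (knave) says "Leo tells the truth" - this is FALSE (a lie) because Leo is a knave.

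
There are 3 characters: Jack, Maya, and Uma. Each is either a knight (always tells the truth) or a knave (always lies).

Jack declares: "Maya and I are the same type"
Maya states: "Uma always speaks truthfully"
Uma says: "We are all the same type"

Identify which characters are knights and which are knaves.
Jack is a knight.
Maya is a knight.
Uma is a knight.

Verification:
- Jack (knight) says "Maya and I are the same type" - this is TRUE because Jack is a knight and Maya is a knight.
- Maya (knight) says "Uma always speaks truthfully" - this is TRUE because Uma is a knight.
- Uma (knight) says "We are all the same type" - this is TRUE because Jack, Maya, and Uma are knights.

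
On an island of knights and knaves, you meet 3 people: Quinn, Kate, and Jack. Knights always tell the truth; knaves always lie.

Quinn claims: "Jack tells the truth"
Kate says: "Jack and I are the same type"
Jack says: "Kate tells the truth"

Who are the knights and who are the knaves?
Quinn is a knight.
Kate is a knight.
Jack is a knight.

Verification:
- Quinn (knight) says "Jack tells the truth" - this is TRUE because Jack is a knight.
- Kate (knight) says "Jack and I are the same type" - this is TRUE because Kate is a knight and Jack is a knight.
- Jack (knight) says "Kate tells the truth" - this is TRUE because Kate is a knight.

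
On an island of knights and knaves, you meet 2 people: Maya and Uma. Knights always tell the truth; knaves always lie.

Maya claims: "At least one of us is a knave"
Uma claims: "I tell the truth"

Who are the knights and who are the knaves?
Maya is a knight.
Uma is a knave.

Verification:
- Maya (knight) says "At least one of us is a knave" - this is TRUE because Uma is a knave.
- Uma (knave) says "I tell the truth" - this is FALSE (a lie) because Uma is a knave.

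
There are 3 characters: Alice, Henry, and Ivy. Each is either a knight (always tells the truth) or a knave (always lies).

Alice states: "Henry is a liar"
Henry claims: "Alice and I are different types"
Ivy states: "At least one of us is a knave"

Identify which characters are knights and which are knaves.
Alice is a knave.
Henry is a knight.
Ivy is a knight.

Verification:
- Alice (knave) says "Henry is a liar" - this is FALSE (a lie) because Henry is a knight.
- Henry (knight) says "Alice and I are different types" - this is TRUE because Henry is a knight and Alice is a knave.
- Ivy (knight) says "At least one of us is a knave" - this is TRUE because Alice is a knave.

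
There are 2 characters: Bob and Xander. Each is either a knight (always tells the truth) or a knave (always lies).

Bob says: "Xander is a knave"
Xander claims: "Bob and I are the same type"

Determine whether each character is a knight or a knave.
Bob is a knight.
Xander is a knave.

Verification:
- Bob (knight) says "Xander is a knave" - this is TRUE because Xander is a knave.
- Xander (knave) says "Bob and I are the same type" - this is FALSE (a lie) because Xander is a knave and Bob is a knight.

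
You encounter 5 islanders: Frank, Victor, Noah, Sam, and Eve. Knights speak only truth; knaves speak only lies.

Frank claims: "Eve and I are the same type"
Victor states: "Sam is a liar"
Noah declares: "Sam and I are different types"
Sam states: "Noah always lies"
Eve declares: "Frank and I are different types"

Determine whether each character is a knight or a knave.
Frank is a knave.
Victor is a knight.
Noah is a knight.
Sam is a knave.
Eve is a knight.

Verification:
- Frank (knave) says "Eve and I are the same type" - this is FALSE (a lie) because Frank is a knave and Eve is a knight.
- Victor (knight) says "Sam is a liar" - this is TRUE because Sam is a knave.
- Noah (knight) says "Sam and I are different types" - this is TRUE because Noah is a knight and Sam is a knave.
- Sam (knave) says "Noah always lies" - this is FALSE (a lie) because Noah is a knight.
- Eve (knight) says "Frank and I are different types" - this is TRUE because Eve is a knight and Frank is a knave.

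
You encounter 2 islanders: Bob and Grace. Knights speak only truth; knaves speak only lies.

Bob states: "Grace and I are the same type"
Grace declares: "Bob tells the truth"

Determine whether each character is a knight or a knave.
Bob is a knight.
Grace is a knight.

Verification:
- Bob (knight) says "Grace and I are the same type" - this is TRUE because Bob is a knight and Grace is a knight.
- Grace (knight) says "Bob tells the truth" - this is TRUE because Bob is a knight.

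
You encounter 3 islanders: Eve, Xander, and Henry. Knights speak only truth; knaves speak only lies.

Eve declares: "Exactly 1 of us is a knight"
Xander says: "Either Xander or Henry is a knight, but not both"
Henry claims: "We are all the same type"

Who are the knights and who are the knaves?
Eve is a knight.
Xander is a knave.
Henry is a knave.

Verification:
- Eve (knight) says "Exactly 1 of us is a knight" - this is TRUE because there are 1 knights.
- Xander (knave) says "Either Xander or Henry is a knight, but not both" - this is FALSE (a lie) because Xander is a knave and Henry is a knave.
- Henry (knave) says "We are all the same type" - this is FALSE (a lie) because Eve is a knight and Xander and Henry are knaves.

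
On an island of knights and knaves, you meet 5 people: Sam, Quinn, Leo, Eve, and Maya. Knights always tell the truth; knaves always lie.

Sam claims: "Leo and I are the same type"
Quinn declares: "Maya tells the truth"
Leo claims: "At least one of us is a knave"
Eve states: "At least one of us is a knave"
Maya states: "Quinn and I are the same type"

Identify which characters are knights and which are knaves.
Sam is a knave.
Quinn is a knight.
Leo is a knight.
Eve is a knight.
Maya is a knight.

Verification:
- Sam (knave) says "Leo and I are the same type" - this is FALSE (a lie) because Sam is a knave and Leo is a knight.
- Quinn (knight) says "Maya tells the truth" - this is TRUE because Maya is a knight.
- Leo (knight) says "At least one of us is a knave" - this is TRUE because Sam is a knave.
- Eve (knight) says "At least one of us is a knave" - this is TRUE because Sam is a knave.
- Maya (knight) says "Quinn and I are the same type" - this is TRUE because Maya is a knight and Quinn is a knight.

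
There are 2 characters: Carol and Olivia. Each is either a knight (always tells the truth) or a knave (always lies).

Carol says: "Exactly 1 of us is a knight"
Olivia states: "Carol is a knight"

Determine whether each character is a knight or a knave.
Carol is a knave.
Olivia is a knave.

Verification:
- Carol (knave) says "Exactly 1 of us is a knight" - this is FALSE (a lie) because there are 0 knights.
- Olivia (knave) says "Carol is a knight" - this is FALSE (a lie) because Carol is a knave.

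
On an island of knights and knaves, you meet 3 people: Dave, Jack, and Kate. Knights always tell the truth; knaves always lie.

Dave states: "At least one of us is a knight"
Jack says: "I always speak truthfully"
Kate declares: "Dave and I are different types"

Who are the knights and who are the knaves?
Dave is a knave.
Jack is a knave.
Kate is a knave.

Verification:
- Dave (knave) says "At least one of us is a knight" - this is FALSE (a lie) because no one is a knight.
- Jack (knave) says "I always speak truthfully" - this is FALSE (a lie) because Jack is a knave.
- Kate (knave) says "Dave and I are different types" - this is FALSE (a lie) because Kate is a knave and Dave is a knave.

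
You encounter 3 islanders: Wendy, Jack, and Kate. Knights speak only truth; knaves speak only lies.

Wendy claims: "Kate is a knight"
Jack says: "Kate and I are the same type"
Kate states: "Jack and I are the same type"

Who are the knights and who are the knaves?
Wendy is a knight.
Jack is a knight.
Kate is a knight.

Verification:
- Wendy (knight) says "Kate is a knight" - this is TRUE because Kate is a knight.
- Jack (knight) says "Kate and I are the same type" - this is TRUE because Jack is a knight and Kate is a knight.
- Kate (knight) says "Jack and I are the same type" - this is TRUE because Kate is a knight and Jack is a knight.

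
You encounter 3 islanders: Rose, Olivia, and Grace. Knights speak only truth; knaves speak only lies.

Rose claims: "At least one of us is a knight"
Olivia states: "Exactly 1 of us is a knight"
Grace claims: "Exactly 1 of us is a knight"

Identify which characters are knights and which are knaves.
Rose is a knave.
Olivia is a knave.
Grace is a knave.

Verification:
- Rose (knave) says "At least one of us is a knight" - this is FALSE (a lie) because no one is a knight.
- Olivia (knave) says "Exactly 1 of us is a knight" - this is FALSE (a lie) because there are 0 knights.
- Grace (knave) says "Exactly 1 of us is a knight" - this is FALSE (a lie) because there are 0 knights.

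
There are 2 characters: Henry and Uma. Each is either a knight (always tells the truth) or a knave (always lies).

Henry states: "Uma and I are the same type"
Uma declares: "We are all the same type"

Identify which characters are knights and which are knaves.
Henry is a knight.
Uma is a knight.

Verification:
- Henry (knight) says "Uma and I are the same type" - this is TRUE because Henry is a knight and Uma is a knight.
- Uma (knight) says "We are all the same type" - this is TRUE because Henry and Uma are knights.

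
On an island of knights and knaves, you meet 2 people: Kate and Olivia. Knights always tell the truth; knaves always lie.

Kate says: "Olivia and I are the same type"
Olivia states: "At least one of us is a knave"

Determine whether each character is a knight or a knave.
Kate is a knave.
Olivia is a knight.

Verification:
- Kate (knave) says "Olivia and I are the same type" - this is FALSE (a lie) because Kate is a knave and Olivia is a knight.
- Olivia (knight) says "At least one of us is a knave" - this is TRUE because Kate is a knave.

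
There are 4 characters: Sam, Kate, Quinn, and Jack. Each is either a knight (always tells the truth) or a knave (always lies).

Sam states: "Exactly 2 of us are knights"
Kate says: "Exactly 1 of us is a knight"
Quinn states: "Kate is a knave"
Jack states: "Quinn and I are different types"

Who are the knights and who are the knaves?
Sam is a knave.
Kate is a knight.
Quinn is a knave.
Jack is a knave.

Verification:
- Sam (knave) says "Exactly 2 of us are knights" - this is FALSE (a lie) because there are 1 knights.
- Kate (knight) says "Exactly 1 of us is a knight" - this is TRUE because there are 1 knights.
- Quinn (knave) says "Kate is a knave" - this is FALSE (a lie) because Kate is a knight.
- Jack (knave) says "Quinn and I are different types" - this is FALSE (a lie) because Jack is a knave and Quinn is a knave.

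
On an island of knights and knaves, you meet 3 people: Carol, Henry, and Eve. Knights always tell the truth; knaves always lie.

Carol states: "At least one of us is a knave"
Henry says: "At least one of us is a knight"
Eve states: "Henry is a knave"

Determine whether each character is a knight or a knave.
Carol is a knight.
Henry is a knight.
Eve is a knave.

Verification:
- Carol (knight) says "At least one of us is a knave" - this is TRUE because Eve is a knave.
- Henry (knight) says "At least one of us is a knight" - this is TRUE because Carol and Henry are knights.
- Eve (knave) says "Henry is a knave" - this is FALSE (a lie) because Henry is a knight.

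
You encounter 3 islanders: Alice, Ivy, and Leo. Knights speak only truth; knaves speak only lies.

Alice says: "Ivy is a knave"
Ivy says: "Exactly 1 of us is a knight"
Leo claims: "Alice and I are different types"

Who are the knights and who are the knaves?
Alice is a knave.
Ivy is a knight.
Leo is a knave.

Verification:
- Alice (knave) says "Ivy is a knave" - this is FALSE (a lie) because Ivy is a knight.
- Ivy (knight) says "Exactly 1 of us is a knight" - this is TRUE because there are 1 knights.
- Leo (knave) says "Alice and I are different types" - this is FALSE (a lie) because Leo is a knave and Alice is a knave.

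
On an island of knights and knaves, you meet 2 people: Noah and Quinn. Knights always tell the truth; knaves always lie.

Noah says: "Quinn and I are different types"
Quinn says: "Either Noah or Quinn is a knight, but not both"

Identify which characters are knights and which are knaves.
Noah is a knave.
Quinn is a knave.

Verification:
- Noah (knave) says "Quinn and I are different types" - this is FALSE (a lie) because Noah is a knave and Quinn is a knave.
- Quinn (knave) says "Either Noah or Quinn is a knight, but not both" - this is FALSE (a lie) because Noah is a knave and Quinn is a knave.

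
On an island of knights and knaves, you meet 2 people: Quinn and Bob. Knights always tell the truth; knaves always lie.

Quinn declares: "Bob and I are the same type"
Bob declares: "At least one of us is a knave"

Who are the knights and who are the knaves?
Quinn is a knave.
Bob is a knight.

Verification:
- Quinn (knave) says "Bob and I are the same type" - this is FALSE (a lie) because Quinn is a knave and Bob is a knight.
- Bob (knight) says "At least one of us is a knave" - this is TRUE because Quinn is a knave.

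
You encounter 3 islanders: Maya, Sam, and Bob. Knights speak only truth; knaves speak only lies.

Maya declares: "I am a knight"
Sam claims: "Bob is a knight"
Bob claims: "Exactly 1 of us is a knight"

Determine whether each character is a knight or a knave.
Maya is a knave.
Sam is a knave.
Bob is a knave.

Verification:
- Maya (knave) says "I am a knight" - this is FALSE (a lie) because Maya is a knave.
- Sam (knave) says "Bob is a knight" - this is FALSE (a lie) because Bob is a knave.
- Bob (knave) says "Exactly 1 of us is a knight" - this is FALSE (a lie) because there are 0 knights.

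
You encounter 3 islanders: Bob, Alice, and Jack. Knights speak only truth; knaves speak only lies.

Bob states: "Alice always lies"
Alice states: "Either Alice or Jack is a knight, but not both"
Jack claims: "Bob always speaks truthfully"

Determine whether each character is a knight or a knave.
Bob is a knave.
Alice is a knight.
Jack is a knave.

Verification:
- Bob (knave) says "Alice always lies" - this is FALSE (a lie) because Alice is a knight.
- Alice (knight) says "Either Alice or Jack is a knight, but not both" - this is TRUE because Alice is a knight and Jack is a knave.
- Jack (knave) says "Bob always speaks truthfully" - this is FALSE (a lie) because Bob is a knave.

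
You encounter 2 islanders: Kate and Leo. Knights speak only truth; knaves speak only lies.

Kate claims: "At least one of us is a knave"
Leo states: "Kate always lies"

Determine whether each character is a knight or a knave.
Kate is a knight.
Leo is a knave.

Verification:
- Kate (knight) says "At least one of us is a knave" - this is TRUE because Leo is a knave.
- Leo (knave) says "Kate always lies" - this is FALSE (a lie) because Kate is a knight.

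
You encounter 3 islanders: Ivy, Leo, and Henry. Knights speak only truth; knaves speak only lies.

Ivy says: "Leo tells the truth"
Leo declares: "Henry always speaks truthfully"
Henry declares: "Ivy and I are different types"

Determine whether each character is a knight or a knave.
Ivy is a knave.
Leo is a knave.
Henry is a knave.

Verification:
- Ivy (knave) says "Leo tells the truth" - this is FALSE (a lie) because Leo is a knave.
- Leo (knave) says "Henry always speaks truthfully" - this is FALSE (a lie) because Henry is a knave.
- Henry (knave) says "Ivy and I are different types" - this is FALSE (a lie) because Henry is a knave and Ivy is a knave.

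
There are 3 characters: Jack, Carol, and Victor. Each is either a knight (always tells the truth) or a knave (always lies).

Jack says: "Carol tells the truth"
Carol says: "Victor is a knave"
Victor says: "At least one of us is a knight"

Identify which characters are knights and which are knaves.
Jack is a knave.
Carol is a knave.
Victor is a knight.

Verification:
- Jack (knave) says "Carol tells the truth" - this is FALSE (a lie) because Carol is a knave.
- Carol (knave) says "Victor is a knave" - this is FALSE (a lie) because Victor is a knight.
- Victor (knight) says "At least one of us is a knight" - this is TRUE because Victor is a knight.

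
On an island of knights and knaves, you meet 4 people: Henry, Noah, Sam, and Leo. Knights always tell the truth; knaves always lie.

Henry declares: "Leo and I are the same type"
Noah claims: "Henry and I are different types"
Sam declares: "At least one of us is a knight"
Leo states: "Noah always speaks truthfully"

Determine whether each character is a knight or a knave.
Henry is a knave.
Noah is a knight.
Sam is a knight.
Leo is a knight.

Verification:
- Henry (knave) says "Leo and I are the same type" - this is FALSE (a lie) because Henry is a knave and Leo is a knight.
- Noah (knight) says "Henry and I are different types" - this is TRUE because Noah is a knight and Henry is a knave.
- Sam (knight) says "At least one of us is a knight" - this is TRUE because Noah, Sam, and Leo are knights.
- Leo (knight) says "Noah always speaks truthfully" - this is TRUE because Noah is a knight.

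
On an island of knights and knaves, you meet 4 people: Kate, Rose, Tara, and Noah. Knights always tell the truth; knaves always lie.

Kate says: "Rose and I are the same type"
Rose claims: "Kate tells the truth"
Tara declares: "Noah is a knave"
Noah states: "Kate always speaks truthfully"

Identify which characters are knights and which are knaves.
Kate is a knight.
Rose is a knight.
Tara is a knave.
Noah is a knight.

Verification:
- Kate (knight) says "Rose and I are the same type" - this is TRUE because Kate is a knight and Rose is a knight.
- Rose (knight) says "Kate tells the truth" - this is TRUE because Kate is a knight.
- Tara (knave) says "Noah is a knave" - this is FALSE (a lie) because Noah is a knight.
- Noah (knight) says "Kate always speaks truthfully" - this is TRUE because Kate is a knight.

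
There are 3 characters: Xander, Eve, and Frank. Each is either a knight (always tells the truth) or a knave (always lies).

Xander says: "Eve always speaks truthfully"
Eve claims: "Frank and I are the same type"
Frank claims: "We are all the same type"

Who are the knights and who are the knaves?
Xander is a knight.
Eve is a knight.
Frank is a knight.

Verification:
- Xander (knight) says "Eve always speaks truthfully" - this is TRUE because Eve is a knight.
- Eve (knight) says "Frank and I are the same type" - this is TRUE because Eve is a knight and Frank is a knight.
- Frank (knight) says "We are all the same type" - this is TRUE because Xander, Eve, and Frank are knights.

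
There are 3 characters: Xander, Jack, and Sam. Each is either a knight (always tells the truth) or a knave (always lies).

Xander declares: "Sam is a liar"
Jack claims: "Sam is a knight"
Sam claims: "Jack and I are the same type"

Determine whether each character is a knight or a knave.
Xander is a knave.
Jack is a knight.
Sam is a knight.

Verification:
- Xander (knave) says "Sam is a liar" - this is FALSE (a lie) because Sam is a knight.
- Jack (knight) says "Sam is a knight" - this is TRUE because Sam is a knight.
- Sam (knight) says "Jack and I are the same type" - this is TRUE because Sam is a knight and Jack is a knight.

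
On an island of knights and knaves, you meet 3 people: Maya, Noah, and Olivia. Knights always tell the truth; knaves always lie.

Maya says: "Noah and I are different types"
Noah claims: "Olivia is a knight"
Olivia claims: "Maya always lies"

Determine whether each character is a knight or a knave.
Maya is a knight.
Noah is a knave.
Olivia is a knave.

Verification:
- Maya (knight) says "Noah and I are different types" - this is TRUE because Maya is a knight and Noah is a knave.
- Noah (knave) says "Olivia is a knight" - this is FALSE (a lie) because Olivia is a knave.
- Olivia (knave) says "Maya always lies" - this is FALSE (a lie) because Maya is a knight.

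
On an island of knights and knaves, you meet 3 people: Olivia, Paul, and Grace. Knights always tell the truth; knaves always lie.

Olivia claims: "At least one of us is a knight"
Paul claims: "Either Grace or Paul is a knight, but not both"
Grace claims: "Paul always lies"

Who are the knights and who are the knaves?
Olivia is a knight.
Paul is a knight.
Grace is a knave.

Verification:
- Olivia (knight) says "At least one of us is a knight" - this is TRUE because Olivia and Paul are knights.
- Paul (knight) says "Either Grace or Paul is a knight, but not both" - this is TRUE because Grace is a knave and Paul is a knight.
- Grace (knave) says "Paul always lies" - this is FALSE (a lie) because Paul is a knight.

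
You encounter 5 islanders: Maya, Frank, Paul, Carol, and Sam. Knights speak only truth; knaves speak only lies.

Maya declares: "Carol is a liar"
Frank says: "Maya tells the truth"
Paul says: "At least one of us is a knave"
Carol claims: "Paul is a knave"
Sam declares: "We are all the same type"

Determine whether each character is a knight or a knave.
Maya is a knight.
Frank is a knight.
Paul is a knight.
Carol is a knave.
Sam is a knave.

Verification:
- Maya (knight) says "Carol is a liar" - this is TRUE because Carol is a knave.
- Frank (knight) says "Maya tells the truth" - this is TRUE because Maya is a knight.
- Paul (knight) says "At least one of us is a knave" - this is TRUE because Carol and Sam are knaves.
- Carol (knave) says "Paul is a knave" - this is FALSE (a lie) because Paul is a knight.
- Sam (knave) says "We are all the same type" - this is FALSE (a lie) because Maya, Frank, and Paul are knights and Carol and Sam are knaves.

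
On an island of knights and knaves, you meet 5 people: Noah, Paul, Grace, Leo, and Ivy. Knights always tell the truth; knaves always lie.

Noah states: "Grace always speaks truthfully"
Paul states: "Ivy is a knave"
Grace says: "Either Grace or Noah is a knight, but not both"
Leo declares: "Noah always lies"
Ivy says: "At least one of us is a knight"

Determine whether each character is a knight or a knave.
Noah is a knave.
Paul is a knave.
Grace is a knave.
Leo is a knight.
Ivy is a knight.

Verification:
- Noah (knave) says "Grace always speaks truthfully" - this is FALSE (a lie) because Grace is a knave.
- Paul (knave) says "Ivy is a knave" - this is FALSE (a lie) because Ivy is a knight.
- Grace (knave) says "Either Grace or Noah is a knight, but not both" - this is FALSE (a lie) because Grace is a knave and Noah is a knave.
- Leo (knight) says "Noah always lies" - this is TRUE because Noah is a knave.
- Ivy (knight) says "At least one of us is a knight" - this is TRUE because Leo and Ivy are knights.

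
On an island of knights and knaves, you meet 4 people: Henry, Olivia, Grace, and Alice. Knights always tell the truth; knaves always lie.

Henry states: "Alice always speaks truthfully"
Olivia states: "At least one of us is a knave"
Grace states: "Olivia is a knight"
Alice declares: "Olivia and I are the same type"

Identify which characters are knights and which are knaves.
Henry is a knave.
Olivia is a knight.
Grace is a knight.
Alice is a knave.

Verification:
- Henry (knave) says "Alice always speaks truthfully" - this is FALSE (a lie) because Alice is a knave.
- Olivia (knight) says "At least one of us is a knave" - this is TRUE because Henry and Alice are knaves.
- Grace (knight) says "Olivia is a knight" - this is TRUE because Olivia is a knight.
- Alice (knave) says "Olivia and I are the same type" - this is FALSE (a lie) because Alice is a knave and Olivia is a knight.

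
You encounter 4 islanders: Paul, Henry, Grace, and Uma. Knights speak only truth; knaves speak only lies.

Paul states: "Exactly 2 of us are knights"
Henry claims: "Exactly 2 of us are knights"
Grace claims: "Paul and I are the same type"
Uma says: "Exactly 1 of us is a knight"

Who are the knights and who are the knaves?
Paul is a knight.
Henry is a knight.
Grace is a knave.
Uma is a knave.

Verification:
- Paul (knight) says "Exactly 2 of us are knights" - this is TRUE because there are 2 knights.
- Henry (knight) says "Exactly 2 of us are knights" - this is TRUE because there are 2 knights.
- Grace (knave) says "Paul and I are the same type" - this is FALSE (a lie) because Grace is a knave and Paul is a knight.
- Uma (knave) says "Exactly 1 of us is a knight" - this is FALSE (a lie) because there are 2 knights.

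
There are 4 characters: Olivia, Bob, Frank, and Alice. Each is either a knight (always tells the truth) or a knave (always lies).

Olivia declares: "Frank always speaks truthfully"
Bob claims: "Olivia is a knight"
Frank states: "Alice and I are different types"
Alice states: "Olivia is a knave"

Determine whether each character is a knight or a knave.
Olivia is a knight.
Bob is a knight.
Frank is a knight.
Alice is a knave.

Verification:
- Olivia (knight) says "Frank always speaks truthfully" - this is TRUE because Frank is a knight.
- Bob (knight) says "Olivia is a knight" - this is TRUE because Olivia is a knight.
- Frank (knight) says "Alice and I are different types" - this is TRUE because Frank is a knight and Alice is a knave.
- Alice (knave) says "Olivia is a knave" - this is FALSE (a lie) because Olivia is a knight.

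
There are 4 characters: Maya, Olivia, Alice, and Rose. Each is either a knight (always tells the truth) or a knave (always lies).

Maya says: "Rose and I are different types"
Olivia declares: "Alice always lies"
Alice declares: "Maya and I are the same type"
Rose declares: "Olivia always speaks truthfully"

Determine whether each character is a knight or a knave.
Maya is a knight.
Olivia is a knave.
Alice is a knight.
Rose is a knave.

Verification:
- Maya (knight) says "Rose and I are different types" - this is TRUE because Maya is a knight and Rose is a knave.
- Olivia (knave) says "Alice always lies" - this is FALSE (a lie) because Alice is a knight.
- Alice (knight) says "Maya and I are the same type" - this is TRUE because Alice is a knight and Maya is a knight.
- Rose (knave) says "Olivia always speaks truthfully" - this is FALSE (a lie) because Olivia is a knave.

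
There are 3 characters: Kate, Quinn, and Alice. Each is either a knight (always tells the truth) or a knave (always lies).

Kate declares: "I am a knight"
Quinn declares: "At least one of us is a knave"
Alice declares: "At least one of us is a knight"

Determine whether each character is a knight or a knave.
Kate is a knave.
Quinn is a knight.
Alice is a knight.

Verification:
- Kate (knave) says "I am a knight" - this is FALSE (a lie) because Kate is a knave.
- Quinn (knight) says "At least one of us is a knave" - this is TRUE because Kate is a knave.
- Alice (knight) says "At least one of us is a knight" - this is TRUE because Quinn and Alice are knights.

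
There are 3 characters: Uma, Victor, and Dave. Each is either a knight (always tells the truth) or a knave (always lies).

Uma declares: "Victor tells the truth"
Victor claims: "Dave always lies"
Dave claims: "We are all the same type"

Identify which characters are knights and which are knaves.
Uma is a knight.
Victor is a knight.
Dave is a knave.

Verification:
- Uma (knight) says "Victor tells the truth" - this is TRUE because Victor is a knight.
- Victor (knight) says "Dave always lies" - this is TRUE because Dave is a knave.
- Dave (knave) says "We are all the same type" - this is FALSE (a lie) because Uma and Victor are knights and Dave is a knave.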